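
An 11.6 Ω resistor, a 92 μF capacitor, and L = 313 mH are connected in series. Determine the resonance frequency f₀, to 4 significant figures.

29.66 Hz

ω₀ = 1/√(LC) = 1/√(0.313 × 9.2e-05) = 186.4 rad/s
f₀ = ω₀/(2π) = 29.66 Hz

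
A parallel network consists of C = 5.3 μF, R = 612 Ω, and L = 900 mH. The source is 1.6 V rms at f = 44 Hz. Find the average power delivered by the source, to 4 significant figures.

4.183 mW

ω = 2πf = 276.5 rad/s
X_L = ωL = 248.8 Ω
X_C = 1/(ωC) = 682.5 Ω
Parallel: admittances add. Y = 1/R + 1/(jωL) + jωC
Y = (0.001634 − j0.002554) S
|Y| = 0.003032 S → |Z| = 1/|Y| = 329.8 Ω, ∠Z = −∠Y = 57.39°
I = V/|Z| = 4.851 mA
P = VI cos φ = 1.6 × 0.004851 × cos(57.39°) = 4.183 mW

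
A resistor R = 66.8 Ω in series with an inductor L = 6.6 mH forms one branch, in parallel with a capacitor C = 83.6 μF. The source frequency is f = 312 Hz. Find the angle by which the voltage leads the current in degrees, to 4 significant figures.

-84.88°

ω = 2πf = 1960 rad/s
X_L = ωL = 12.94 Ω
X_C = 1/(ωC) = 6.102 Ω
Branch 1 (R+jX_L): Z₁ = 66.80 + j12.94 Ω, |Z₁| = 68.04 Ω
Branch 2 (−jX_C): Z₂ = −j6.102 Ω
Parallel: Z = Z₁Z₂/(Z₁+Z₂), |Z| = 6.183 Ω, ∠Z = -84.88°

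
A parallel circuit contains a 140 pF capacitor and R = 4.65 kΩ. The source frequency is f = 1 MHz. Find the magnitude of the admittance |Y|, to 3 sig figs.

906 μS

ω = 2πf = 6.283e+06 rad/s
X_C = 1/(ωC) = 1140 Ω
Parallel: admittances add. Y = 1/R + jωC
Y = (0.000215 + j0.000880) S
|Y| = 0.000906 S → |Z| = 1/|Y| = 1100 Ω, ∠Z = −∠Y = -76.3°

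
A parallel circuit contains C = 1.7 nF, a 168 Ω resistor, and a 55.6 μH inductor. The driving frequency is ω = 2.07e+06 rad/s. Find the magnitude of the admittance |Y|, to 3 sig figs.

X_L = ωL = 115 Ω
X_C = 1/(ωC) = 284 Ω
Parallel: admittances add. Y = 1/R + 1/(jωL) + jωC
Y = (0.00595 − j0.00517) S
|Y| = 0.00788 S → |Z| = 1/|Y| = 127 Ω, ∠Z = −∠Y = 41.0°

7.88 mS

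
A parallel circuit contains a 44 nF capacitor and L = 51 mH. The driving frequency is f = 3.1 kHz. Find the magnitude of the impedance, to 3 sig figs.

6680 Ω

ω = 2πf = 19480 rad/s
X_L = ωL = 993 Ω
X_C = 1/(ωC) = 1170 Ω
Parallel: admittances add. Y = 1/(jωL) + jωC
Y = (0 − j0.000150) S
|Y| = 0.000150 S → |Z| = 1/|Y| = 6680 Ω, ∠Z = −∠Y = 90.0°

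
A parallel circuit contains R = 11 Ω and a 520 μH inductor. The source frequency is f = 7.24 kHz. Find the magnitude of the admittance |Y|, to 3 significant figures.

100 mS

ω = 2πf = 45490 rad/s
X_L = ωL = 23.7 Ω
Parallel: admittances add. Y = 1/R + 1/(jωL)
Y = (0.0909 − j0.0423) S
|Y| = 0.100 S → |Z| = 1/|Y| = 9.97 Ω, ∠Z = −∠Y = 24.9°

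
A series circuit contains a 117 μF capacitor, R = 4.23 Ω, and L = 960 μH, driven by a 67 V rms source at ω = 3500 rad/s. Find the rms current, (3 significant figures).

15.5 A

X_L = ωL = 3.36 Ω
X_C = 1/(ωC) = 2.44 Ω
Net reactance X = X_L − X_C = 0.918 Ω
Z = 4.23 + j0.918 Ω
|Z| = √(4.23² + 0.918²) = 4.33 Ω
I = V/|Z| = 67/4.33 = 15.5 A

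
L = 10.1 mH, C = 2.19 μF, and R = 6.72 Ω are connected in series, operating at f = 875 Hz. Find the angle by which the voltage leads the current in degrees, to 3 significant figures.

-76.3°

ω = 2πf = 5498 rad/s
X_L = ωL = 55.5 Ω
X_C = 1/(ωC) = 83.1 Ω
Net reactance X = X_L − X_C = -27.5 Ω
Z = 6.72 − j27.5 Ω
|Z| = √(6.72² + 27.5²) = 28.3 Ω
∠Z = arctan(-27.5/6.72) = -76.3°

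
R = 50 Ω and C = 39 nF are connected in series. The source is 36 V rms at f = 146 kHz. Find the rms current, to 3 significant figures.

628 mA

ω = 2πf = 917300 rad/s
X_C = 1/(ωC) = 28.0 Ω
Z = 50.0 − j28.0 Ω
|Z| = √(50.0² + 28.0²) = 57.3 Ω
I = V/|Z| = 36/57.3 = 628 mA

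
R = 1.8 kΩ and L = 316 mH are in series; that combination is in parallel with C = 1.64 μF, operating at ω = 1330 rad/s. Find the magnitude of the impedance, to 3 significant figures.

X_L = ωL = 420 Ω
X_C = 1/(ωC) = 458 Ω
Branch 1 (R+jX_L): Z₁ = 1800 + j420 Ω, |Z₁| = 1850 Ω
Branch 2 (−jX_C): Z₂ = −j458 Ω
Parallel: Z = Z₁Z₂/(Z₁+Z₂), |Z| = 471 Ω, ∠Z = -75.6°

471 Ω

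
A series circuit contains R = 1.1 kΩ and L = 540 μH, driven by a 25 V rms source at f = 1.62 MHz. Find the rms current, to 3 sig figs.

ω = 2πf = 1.018e+07 rad/s
X_L = ωL = 5500 Ω
Z = 1100 + j5500 Ω
|Z| = √(1100² + 5500²) = 5610 Ω
I = V/|Z| = 25/5610 = 4.46 mA

4.46 mA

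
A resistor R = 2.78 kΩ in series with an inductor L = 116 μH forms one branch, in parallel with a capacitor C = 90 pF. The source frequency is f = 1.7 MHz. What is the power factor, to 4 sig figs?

0.3409

ω = 2πf = 1.068e+07 rad/s
X_L = ωL = 1239 Ω
X_C = 1/(ωC) = 1040 Ω
Branch 1 (R+jX_L): Z₁ = 2780 + j1239 Ω, |Z₁| = 3044 Ω
Branch 2 (−jX_C): Z₂ = −j1040 Ω
Parallel: Z = Z₁Z₂/(Z₁+Z₂), |Z| = 1136 Ω, ∠Z = -70.07°
cos φ = cos(-70.07°) = 0.3409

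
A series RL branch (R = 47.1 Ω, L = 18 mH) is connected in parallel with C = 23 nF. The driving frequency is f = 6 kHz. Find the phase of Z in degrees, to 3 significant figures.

ω = 2πf = 37700 rad/s
X_L = ωL = 679 Ω
X_C = 1/(ωC) = 1150 Ω
Branch 1 (R+jX_L): Z₁ = 47.1 + j679 Ω, |Z₁| = 680 Ω
Branch 2 (−jX_C): Z₂ = −j1150 Ω
Parallel: Z = Z₁Z₂/(Z₁+Z₂), |Z| = 1640 Ω, ∠Z = 80.4°

80.4°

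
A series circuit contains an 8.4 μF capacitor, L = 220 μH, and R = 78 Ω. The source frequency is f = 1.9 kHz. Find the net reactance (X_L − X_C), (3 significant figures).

-7.35 Ω

ω = 2πf = 11940 rad/s
X_L = ωL = 2.63 Ω
X_C = 1/(ωC) = 9.97 Ω
X = 2.63 − 9.97 = -7.35 Ω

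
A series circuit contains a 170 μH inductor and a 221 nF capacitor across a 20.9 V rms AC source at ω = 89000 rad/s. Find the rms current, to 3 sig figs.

585 mA

X_L = ωL = 15.1 Ω
X_C = 1/(ωC) = 50.8 Ω
Net reactance X = X_L − X_C = -35.7 Ω
Z = − j35.7 Ω
|Z| = √(0² + 35.7²) = 35.7 Ω
I = V/|Z| = 20.9/35.7 = 585 mA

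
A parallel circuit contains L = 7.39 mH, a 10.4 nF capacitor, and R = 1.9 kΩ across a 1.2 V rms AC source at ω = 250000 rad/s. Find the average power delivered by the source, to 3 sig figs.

758 μW

X_L = ωL = 1850 Ω
X_C = 1/(ωC) = 385 Ω
Parallel: admittances add. Y = 1/R + 1/(jωL) + jωC
Y = (0.000526 + j0.00206) S
|Y| = 0.00212 S → |Z| = 1/|Y| = 471 Ω, ∠Z = −∠Y = -75.7°
I = V/|Z| = 2.55 mA
P = VI cos φ = 1.2 × 0.00255 × cos(-75.7°) = 758 μW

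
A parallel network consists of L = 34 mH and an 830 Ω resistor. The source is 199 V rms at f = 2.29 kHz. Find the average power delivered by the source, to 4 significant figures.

ω = 2πf = 14390 rad/s
X_L = ωL = 489.2 Ω
Parallel: admittances add. Y = 1/R + 1/(jωL)
Y = (0.001205 − j0.002044) S
|Y| = 0.002373 S → |Z| = 1/|Y| = 421.4 Ω, ∠Z = −∠Y = 59.48°
I = V/|Z| = 472.2 mA
P = VI cos φ = 199 × 0.4722 × cos(59.48°) = 47.71 W

47.71 W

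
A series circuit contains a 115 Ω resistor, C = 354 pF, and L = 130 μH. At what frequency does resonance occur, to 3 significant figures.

742 kHz

ω₀ = 1/√(LC) = 1/√(0.00013 × 3.54e-10) = 4.662e+06 rad/s
f₀ = ω₀/(2π) = 742 kHz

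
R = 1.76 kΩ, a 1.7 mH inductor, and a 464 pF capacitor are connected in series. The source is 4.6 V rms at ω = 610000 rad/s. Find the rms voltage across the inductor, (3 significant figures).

1.56 V

X_L = ωL = 1040 Ω
X_C = 1/(ωC) = 3530 Ω
Net reactance X = X_L − X_C = -2500 Ω
Z = 1760 − j2500 Ω
|Z| = √(1760² + 2500²) = 3050 Ω
I = V/|Z| = 1.51 mA
V_L = I·|Z_L| = 0.00151 × 1040 = 1.56 V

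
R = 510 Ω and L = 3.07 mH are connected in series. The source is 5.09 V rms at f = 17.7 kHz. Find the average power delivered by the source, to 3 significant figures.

ω = 2πf = 111200 rad/s
X_L = ωL = 341 Ω
Z = 510 + j341 Ω
|Z| = √(510² + 341²) = 614 Ω
∠Z = arctan(341/510) = 33.8°
I = V/|Z| = 8.29 mA
P = VI cos φ = 5.09 × 0.00829 × cos(33.8°) = 35.1 mW

35.1 mW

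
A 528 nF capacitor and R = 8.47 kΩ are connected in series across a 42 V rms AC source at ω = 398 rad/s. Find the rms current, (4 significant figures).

X_C = 1/(ωC) = 4759 Ω
Z = 8470 − j4759 Ω
|Z| = √(8470² + 4759²) = 9715 Ω
I = V/|Z| = 42/9715 = 4.323 mA

4.323 mA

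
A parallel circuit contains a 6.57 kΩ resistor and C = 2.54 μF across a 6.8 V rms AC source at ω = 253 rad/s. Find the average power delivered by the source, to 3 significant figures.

7.04 mW

X_C = 1/(ωC) = 1560 Ω
Parallel: admittances add. Y = 1/R + jωC
Y = (0.000152 + j0.000643) S
|Y| = 0.000660 S → |Z| = 1/|Y| = 1510 Ω, ∠Z = −∠Y = -76.7°
I = V/|Z| = 4.49 mA
P = VI cos φ = 6.8 × 0.00449 × cos(-76.7°) = 7.04 mW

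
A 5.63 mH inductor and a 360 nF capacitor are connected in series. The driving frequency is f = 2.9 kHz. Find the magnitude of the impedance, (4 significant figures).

49.86 Ω

ω = 2πf = 18220 rad/s
X_L = ωL = 102.6 Ω
X_C = 1/(ωC) = 152.4 Ω
Net reactance X = X_L − X_C = -49.86 Ω
Z = − j49.86 Ω
|Z| = √(0² + 49.86²) = 49.86 Ω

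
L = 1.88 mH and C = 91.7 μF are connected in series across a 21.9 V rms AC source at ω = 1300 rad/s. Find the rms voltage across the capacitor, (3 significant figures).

30.9 V

X_L = ωL = 2.44 Ω
X_C = 1/(ωC) = 8.39 Ω
Net reactance X = X_L − X_C = -5.94 Ω
Z = − j5.94 Ω
|Z| = √(0² + 5.94²) = 5.94 Ω
I = V/|Z| = 3.68 A
V_C = I·|Z_C| = 3.68 × 8.39 = 30.9 V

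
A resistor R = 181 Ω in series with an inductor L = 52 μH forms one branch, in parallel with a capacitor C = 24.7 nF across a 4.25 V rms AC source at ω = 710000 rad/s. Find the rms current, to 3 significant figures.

73.5 mA

X_L = ωL = 36.9 Ω
X_C = 1/(ωC) = 57.0 Ω
Branch 1 (R+jX_L): Z₁ = 181 + j36.9 Ω, |Z₁| = 185 Ω
Branch 2 (−jX_C): Z₂ = −j57.0 Ω
Parallel: Z = Z₁Z₂/(Z₁+Z₂), |Z| = 57.8 Ω, ∠Z = -72.1°
I = V/|Z| = 4.25/57.8 = 73.5 mA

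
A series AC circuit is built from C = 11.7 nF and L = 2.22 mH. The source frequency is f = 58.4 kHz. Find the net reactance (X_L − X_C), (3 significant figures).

ω = 2πf = 366900 rad/s
X_L = ωL = 815 Ω
X_C = 1/(ωC) = 233 Ω
X = 815 − 233 = 582 Ω

582 Ω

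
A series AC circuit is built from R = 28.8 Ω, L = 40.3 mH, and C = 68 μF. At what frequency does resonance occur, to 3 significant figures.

96.1 Hz

ω₀ = 1/√(LC) = 1/√(0.0403 × 6.8e-05) = 604.1 rad/s
f₀ = ω₀/(2π) = 96.1 Hz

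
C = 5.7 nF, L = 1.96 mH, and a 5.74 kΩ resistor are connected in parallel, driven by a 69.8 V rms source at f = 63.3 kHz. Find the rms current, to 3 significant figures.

69.8 mA

ω = 2πf = 397700 rad/s
X_L = ωL = 780 Ω
X_C = 1/(ωC) = 441 Ω
Parallel: admittances add. Y = 1/R + 1/(jωL) + jωC
Y = (0.000174 + j0.000984) S
|Y| = 0.00100 S → |Z| = 1/|Y| = 1000 Ω, ∠Z = −∠Y = -80.0°
I = V/|Z| = 69.8/1000 = 69.8 mA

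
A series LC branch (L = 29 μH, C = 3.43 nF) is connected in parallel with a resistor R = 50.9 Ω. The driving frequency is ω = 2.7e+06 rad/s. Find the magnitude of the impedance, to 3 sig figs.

25.6 Ω

X_L = ωL = 78.3 Ω
X_C = 1/(ωC) = 108 Ω
Branch 1: Z₁ = R = 50.9 Ω
Branch 2 (series LC): Z₂ = j(X_L − X_C) = −j29.7 Ω
Parallel: Z = Z₁Z₂/(Z₁+Z₂), |Z| = 25.6 Ω, ∠Z = -59.8°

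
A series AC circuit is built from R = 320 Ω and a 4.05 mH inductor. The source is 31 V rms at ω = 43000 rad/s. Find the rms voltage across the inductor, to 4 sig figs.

14.82 V

X_L = ωL = 174.1 Ω
Z = 320.0 + j174.1 Ω
|Z| = √(320.0² + 174.1²) = 364.3 Ω
I = V/|Z| = 85.09 mA
V_L = I·|Z_L| = 0.08509 × 174.1 = 14.82 V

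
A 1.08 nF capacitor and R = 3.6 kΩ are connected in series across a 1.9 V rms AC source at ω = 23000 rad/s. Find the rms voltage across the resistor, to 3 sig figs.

0.169 V

X_C = 1/(ωC) = 40300 Ω
Z = 3600 − j40300 Ω
|Z| = √(3600² + 40300²) = 40400 Ω
I = V/|Z| = 47.0 μA
V_R = I·|Z_R| = 4.7e-05 × 3600 = 0.169 V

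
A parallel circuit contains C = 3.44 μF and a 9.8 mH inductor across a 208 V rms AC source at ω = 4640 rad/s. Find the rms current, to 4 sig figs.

1.254 A

X_L = ωL = 45.47 Ω
X_C = 1/(ωC) = 62.65 Ω
Parallel: admittances add. Y = 1/(jωL) + jωC
Y = (0 − j0.006030) S
|Y| = 0.006030 S → |Z| = 1/|Y| = 165.8 Ω, ∠Z = −∠Y = 90.00°
I = V/|Z| = 208/165.8 = 1.254 A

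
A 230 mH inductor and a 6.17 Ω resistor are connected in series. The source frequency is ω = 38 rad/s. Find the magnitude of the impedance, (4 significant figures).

10.70 Ω

X_L = ωL = 8.740 Ω
Z = 6.170 + j8.740 Ω
|Z| = √(6.170² + 8.740²) = 10.70 Ω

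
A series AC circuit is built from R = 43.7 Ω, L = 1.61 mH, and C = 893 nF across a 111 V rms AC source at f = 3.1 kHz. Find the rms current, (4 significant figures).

ω = 2πf = 19480 rad/s
X_L = ωL = 31.36 Ω
X_C = 1/(ωC) = 57.49 Ω
Net reactance X = X_L − X_C = -26.13 Ω
Z = 43.70 − j26.13 Ω
|Z| = √(43.70² + 26.13²) = 50.92 Ω
I = V/|Z| = 111/50.92 = 2.180 A

2.180 A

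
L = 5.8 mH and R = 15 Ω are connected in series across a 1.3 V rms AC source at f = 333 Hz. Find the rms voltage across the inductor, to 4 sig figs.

0.8177 V

ω = 2πf = 2092 rad/s
X_L = ωL = 12.14 Ω
Z = 15.00 + j12.14 Ω
|Z| = √(15.00² + 12.14²) = 19.29 Ω
I = V/|Z| = 67.38 mA
V_L = I·|Z_L| = 0.06738 × 12.14 = 0.8177 V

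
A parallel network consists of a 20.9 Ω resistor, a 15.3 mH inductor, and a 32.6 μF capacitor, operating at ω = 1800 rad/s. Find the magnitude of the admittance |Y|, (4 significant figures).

52.82 mS

X_L = ωL = 27.54 Ω
X_C = 1/(ωC) = 17.04 Ω
Parallel: admittances add. Y = 1/R + 1/(jωL) + jωC
Y = (0.04785 + j0.02237) S
|Y| = 0.05282 S → |Z| = 1/|Y| = 18.93 Ω, ∠Z = −∠Y = -25.06°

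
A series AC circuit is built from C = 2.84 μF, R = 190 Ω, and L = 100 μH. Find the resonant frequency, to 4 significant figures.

ω₀ = 1/√(LC) = 1/√(0.0001 × 2.84e-06) = 59340 rad/s
f₀ = ω₀/(2π) = 9.444 kHz

9.444 kHz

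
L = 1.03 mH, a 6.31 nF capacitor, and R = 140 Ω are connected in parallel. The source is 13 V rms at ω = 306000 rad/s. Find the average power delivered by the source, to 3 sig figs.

X_L = ωL = 315 Ω
X_C = 1/(ωC) = 518 Ω
Parallel: admittances add. Y = 1/R + 1/(jωL) + jωC
Y = (0.00714 − j0.00124) S
|Y| = 0.00725 S → |Z| = 1/|Y| = 138 Ω, ∠Z = −∠Y = 9.86°
I = V/|Z| = 94.3 mA
P = VI cos φ = 13 × 0.0943 × cos(9.86°) = 1.21 W

1.21 W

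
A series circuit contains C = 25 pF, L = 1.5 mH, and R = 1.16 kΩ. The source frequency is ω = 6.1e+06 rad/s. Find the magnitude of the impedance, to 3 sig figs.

2840 Ω

X_L = ωL = 9150 Ω
X_C = 1/(ωC) = 6560 Ω
Net reactance X = X_L − X_C = 2590 Ω
Z = 1160 + j2590 Ω
|Z| = √(1160² + 2590²) = 2840 Ω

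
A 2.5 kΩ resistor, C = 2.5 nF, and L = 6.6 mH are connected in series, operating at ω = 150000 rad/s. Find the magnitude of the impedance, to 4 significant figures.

3010 Ω

X_L = ωL = 990.0 Ω
X_C = 1/(ωC) = 2667 Ω
Net reactance X = X_L − X_C = -1677 Ω
Z = 2500 − j1677 Ω
|Z| = √(2500² + 1677²) = 3010 Ω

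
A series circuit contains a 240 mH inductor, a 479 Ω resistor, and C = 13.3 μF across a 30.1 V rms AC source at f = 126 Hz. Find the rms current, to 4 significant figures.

61.64 mA

ω = 2πf = 791.7 rad/s
X_L = ωL = 190.0 Ω
X_C = 1/(ωC) = 94.97 Ω
Net reactance X = X_L − X_C = 95.03 Ω
Z = 479.0 + j95.03 Ω
|Z| = √(479.0² + 95.03²) = 488.3 Ω
I = V/|Z| = 30.1/488.3 = 61.64 mA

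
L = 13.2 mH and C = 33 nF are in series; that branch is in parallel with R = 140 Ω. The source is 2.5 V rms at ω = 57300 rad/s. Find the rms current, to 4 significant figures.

20.97 mA

X_L = ωL = 756.4 Ω
X_C = 1/(ωC) = 528.8 Ω
Branch 1: Z₁ = R = 140.0 Ω
Branch 2 (series LC): Z₂ = j(X_L − X_C) = j227.5 Ω
Parallel: Z = Z₁Z₂/(Z₁+Z₂), |Z| = 119.2 Ω, ∠Z = 31.61°
I = V/|Z| = 2.5/119.2 = 20.97 mA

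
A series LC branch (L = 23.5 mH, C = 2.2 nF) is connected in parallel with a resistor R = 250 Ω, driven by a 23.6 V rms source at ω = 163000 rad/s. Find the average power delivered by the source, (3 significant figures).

X_L = ωL = 3830 Ω
X_C = 1/(ωC) = 2790 Ω
Branch 1: Z₁ = R = 250 Ω
Branch 2 (series LC): Z₂ = j(X_L − X_C) = j1040 Ω
Parallel: Z = Z₁Z₂/(Z₁+Z₂), |Z| = 243 Ω, ∠Z = 13.5°
I = V/|Z| = 97.1 mA
P = VI cos φ = 23.6 × 0.0971 × cos(13.5°) = 2.23 W

2.23 W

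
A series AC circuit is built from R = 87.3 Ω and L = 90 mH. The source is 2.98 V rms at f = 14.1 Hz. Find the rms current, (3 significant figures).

ω = 2πf = 88.59 rad/s
X_L = ωL = 7.97 Ω
Z = 87.3 + j7.97 Ω
|Z| = √(87.3² + 7.97²) = 87.7 Ω
I = V/|Z| = 2.98/87.7 = 34.0 mA

34.0 mA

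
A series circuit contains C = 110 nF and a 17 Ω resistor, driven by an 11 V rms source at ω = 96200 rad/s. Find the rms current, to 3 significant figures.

115 mA

X_C = 1/(ωC) = 94.5 Ω
Z = 17.0 − j94.5 Ω
|Z| = √(17.0² + 94.5²) = 96.0 Ω
I = V/|Z| = 11/96.0 = 115 mA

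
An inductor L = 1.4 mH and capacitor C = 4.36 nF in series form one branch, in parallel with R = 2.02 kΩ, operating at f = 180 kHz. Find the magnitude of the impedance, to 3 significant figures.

ω = 2πf = 1.131e+06 rad/s
X_L = ωL = 1580 Ω
X_C = 1/(ωC) = 203 Ω
Branch 1: Z₁ = R = 2020 Ω
Branch 2 (series LC): Z₂ = j(X_L − X_C) = j1380 Ω
Parallel: Z = Z₁Z₂/(Z₁+Z₂), |Z| = 1140 Ω, ∠Z = 55.6°

1140 Ω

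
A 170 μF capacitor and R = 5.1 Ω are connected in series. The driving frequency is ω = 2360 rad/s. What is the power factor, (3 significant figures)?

0.898

X_C = 1/(ωC) = 2.49 Ω
Z = 5.10 − j2.49 Ω
|Z| = √(5.10² + 2.49²) = 5.68 Ω
∠Z = arctan(-2.49/5.10) = -26.0°
cos φ = cos(-26.0°) = 0.898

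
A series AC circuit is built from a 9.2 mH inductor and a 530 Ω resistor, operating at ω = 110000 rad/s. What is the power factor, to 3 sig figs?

0.464

X_L = ωL = 1010 Ω
Z = 530 + j1010 Ω
|Z| = √(530² + 1010²) = 1140 Ω
∠Z = arctan(1010/530) = 62.4°
cos φ = cos(62.4°) = 0.464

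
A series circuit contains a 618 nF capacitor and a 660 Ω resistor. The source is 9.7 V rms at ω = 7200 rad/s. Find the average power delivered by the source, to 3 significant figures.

128 mW

X_C = 1/(ωC) = 225 Ω
Z = 660 − j225 Ω
|Z| = √(660² + 225²) = 697 Ω
∠Z = arctan(-225/660) = -18.8°
I = V/|Z| = 13.9 mA
P = VI cos φ = 9.7 × 0.0139 × cos(-18.8°) = 128 mW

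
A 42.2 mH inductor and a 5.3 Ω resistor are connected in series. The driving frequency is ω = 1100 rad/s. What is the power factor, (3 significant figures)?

0.113

X_L = ωL = 46.4 Ω
Z = 5.30 + j46.4 Ω
|Z| = √(5.30² + 46.4²) = 46.7 Ω
∠Z = arctan(46.4/5.30) = 83.5°
cos φ = cos(83.5°) = 0.113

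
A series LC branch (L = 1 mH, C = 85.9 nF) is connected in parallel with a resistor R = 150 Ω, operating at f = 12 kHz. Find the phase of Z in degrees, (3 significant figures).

-62.2°

ω = 2πf = 75400 rad/s
X_L = ωL = 75.4 Ω
X_C = 1/(ωC) = 154 Ω
Branch 1: Z₁ = R = 150 Ω
Branch 2 (series LC): Z₂ = j(X_L − X_C) = −j79.0 Ω
Parallel: Z = Z₁Z₂/(Z₁+Z₂), |Z| = 69.9 Ω, ∠Z = -62.2°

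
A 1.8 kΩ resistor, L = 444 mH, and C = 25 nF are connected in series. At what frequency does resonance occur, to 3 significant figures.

ω₀ = 1/√(LC) = 1/√(0.444 × 2.5e-08) = 9492 rad/s
f₀ = ω₀/(2π) = 1.51 kHz

1.51 kHz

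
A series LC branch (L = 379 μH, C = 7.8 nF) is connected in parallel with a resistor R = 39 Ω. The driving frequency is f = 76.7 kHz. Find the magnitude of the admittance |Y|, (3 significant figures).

ω = 2πf = 481900 rad/s
X_L = ωL = 183 Ω
X_C = 1/(ωC) = 266 Ω
Branch 1: Z₁ = R = 39.0 Ω
Branch 2 (series LC): Z₂ = j(X_L − X_C) = −j83.4 Ω
Parallel: Z = Z₁Z₂/(Z₁+Z₂), |Z| = 35.3 Ω, ∠Z = -25.1°
|Y| = 1/|Z| = 28.3 mS

28.3 mS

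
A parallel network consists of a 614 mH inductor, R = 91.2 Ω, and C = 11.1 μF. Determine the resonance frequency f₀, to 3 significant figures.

ω₀ = 1/√(LC) = 1/√(0.614 × 1.11e-05) = 383.0 rad/s
f₀ = ω₀/(2π) = 61.0 Hz

61.0 Hz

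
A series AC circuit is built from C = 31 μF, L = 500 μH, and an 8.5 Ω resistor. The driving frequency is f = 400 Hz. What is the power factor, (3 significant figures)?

0.592

ω = 2πf = 2513 rad/s
X_L = ωL = 1.26 Ω
X_C = 1/(ωC) = 12.8 Ω
Net reactance X = X_L − X_C = -11.6 Ω
Z = 8.50 − j11.6 Ω
|Z| = √(8.50² + 11.6²) = 14.4 Ω
∠Z = arctan(-11.6/8.50) = -53.7°
cos φ = cos(-53.7°) = 0.592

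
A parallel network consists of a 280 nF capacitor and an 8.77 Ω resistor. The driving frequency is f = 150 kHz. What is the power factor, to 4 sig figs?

ω = 2πf = 942500 rad/s
X_C = 1/(ωC) = 3.789 Ω
Parallel: admittances add. Y = 1/R + jωC
Y = (0.1140 + j0.2639) S
|Y| = 0.2875 S → |Z| = 1/|Y| = 3.479 Ω, ∠Z = −∠Y = -66.63°
cos φ = cos(-66.63°) = 0.3966

0.3966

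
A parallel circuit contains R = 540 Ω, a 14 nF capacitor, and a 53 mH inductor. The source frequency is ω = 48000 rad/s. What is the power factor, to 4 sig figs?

0.9888

X_L = ωL = 2544 Ω
X_C = 1/(ωC) = 1488 Ω
Parallel: admittances add. Y = 1/R + 1/(jωL) + jωC
Y = (0.001852 + j0.0002789) S
|Y| = 0.001873 S → |Z| = 1/|Y| = 534.0 Ω, ∠Z = −∠Y = -8.565°
cos φ = cos(-8.565°) = 0.9888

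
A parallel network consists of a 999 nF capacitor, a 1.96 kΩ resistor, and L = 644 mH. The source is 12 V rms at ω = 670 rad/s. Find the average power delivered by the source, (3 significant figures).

X_L = ωL = 431 Ω
X_C = 1/(ωC) = 1490 Ω
Parallel: admittances add. Y = 1/R + 1/(jωL) + jωC
Y = (0.000510 − j0.00165) S
|Y| = 0.00173 S → |Z| = 1/|Y| = 580 Ω, ∠Z = −∠Y = 72.8°
I = V/|Z| = 20.7 mA
P = VI cos φ = 12 × 0.0207 × cos(72.8°) = 73.5 mW

73.5 mW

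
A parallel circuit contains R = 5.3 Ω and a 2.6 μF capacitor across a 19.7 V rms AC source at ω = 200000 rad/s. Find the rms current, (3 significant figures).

X_C = 1/(ωC) = 1.92 Ω
Parallel: admittances add. Y = 1/R + jωC
Y = (0.189 + j0.520) S
|Y| = 0.553 S → |Z| = 1/|Y| = 1.81 Ω, ∠Z = −∠Y = -70.1°
I = V/|Z| = 19.7/1.81 = 10.9 A

10.9 A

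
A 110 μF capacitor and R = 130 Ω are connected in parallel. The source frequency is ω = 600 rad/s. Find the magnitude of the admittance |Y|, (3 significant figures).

66.4 mS

X_C = 1/(ωC) = 15.2 Ω
Parallel: admittances add. Y = 1/R + jωC
Y = (0.00769 + j0.0660) S
|Y| = 0.0664 S → |Z| = 1/|Y| = 15.0 Ω, ∠Z = −∠Y = -83.4°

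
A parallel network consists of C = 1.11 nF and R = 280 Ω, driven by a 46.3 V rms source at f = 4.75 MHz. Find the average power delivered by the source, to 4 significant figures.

ω = 2πf = 2.985e+07 rad/s
X_C = 1/(ωC) = 30.19 Ω
Parallel: admittances add. Y = 1/R + jωC
Y = (0.003571 + j0.03313) S
|Y| = 0.03332 S → |Z| = 1/|Y| = 30.01 Ω, ∠Z = −∠Y = -83.85°
I = V/|Z| = 1.543 A
P = VI cos φ = 46.3 × 1.543 × cos(-83.85°) = 7.656 W

7.656 W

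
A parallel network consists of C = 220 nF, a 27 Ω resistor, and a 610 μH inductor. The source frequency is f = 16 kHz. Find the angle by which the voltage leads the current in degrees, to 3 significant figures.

-8.92°

ω = 2πf = 100500 rad/s
X_L = ωL = 61.3 Ω
X_C = 1/(ωC) = 45.2 Ω
Parallel: admittances add. Y = 1/R + 1/(jωL) + jωC
Y = (0.0370 + j0.00581) S
|Y| = 0.0375 S → |Z| = 1/|Y| = 26.7 Ω, ∠Z = −∠Y = -8.92°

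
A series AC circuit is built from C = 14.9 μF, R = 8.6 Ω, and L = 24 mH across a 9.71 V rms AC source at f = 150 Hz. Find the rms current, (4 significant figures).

196.8 mA

ω = 2πf = 942.5 rad/s
X_L = ωL = 22.62 Ω
X_C = 1/(ωC) = 71.21 Ω
Net reactance X = X_L − X_C = -48.59 Ω
Z = 8.600 − j48.59 Ω
|Z| = √(8.600² + 48.59²) = 49.35 Ω
I = V/|Z| = 9.71/49.35 = 196.8 mA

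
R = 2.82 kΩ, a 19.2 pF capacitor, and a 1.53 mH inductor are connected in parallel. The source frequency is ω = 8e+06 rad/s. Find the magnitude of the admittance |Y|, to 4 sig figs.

361.8 μS

X_L = ωL = 12240 Ω
X_C = 1/(ωC) = 6510 Ω
Parallel: admittances add. Y = 1/R + 1/(jωL) + jωC
Y = (0.0003546 + j7.19e-05) S
|Y| = 0.0003618 S → |Z| = 1/|Y| = 2764 Ω, ∠Z = −∠Y = -11.46°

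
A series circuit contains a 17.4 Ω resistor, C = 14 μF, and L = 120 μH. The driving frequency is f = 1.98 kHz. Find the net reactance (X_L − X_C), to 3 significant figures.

ω = 2πf = 12440 rad/s
X_L = ωL = 1.49 Ω
X_C = 1/(ωC) = 5.74 Ω
X = 1.49 − 5.74 = -4.25 Ω

-4.25 Ω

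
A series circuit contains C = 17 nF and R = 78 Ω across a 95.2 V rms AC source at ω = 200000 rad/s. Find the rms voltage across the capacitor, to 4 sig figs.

92.02 V

X_C = 1/(ωC) = 294.1 Ω
Z = 78.00 − j294.1 Ω
|Z| = √(78.00² + 294.1²) = 304.3 Ω
I = V/|Z| = 312.9 mA
V_C = I·|Z_C| = 0.3129 × 294.1 = 92.02 V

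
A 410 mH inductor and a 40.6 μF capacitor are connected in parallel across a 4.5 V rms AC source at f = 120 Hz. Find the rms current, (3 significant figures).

123 mA

ω = 2πf = 754.0 rad/s
X_L = ωL = 309 Ω
X_C = 1/(ωC) = 32.7 Ω
Parallel: admittances add. Y = 1/(jωL) + jωC
Y = (0 + j0.0274) S
|Y| = 0.0274 S → |Z| = 1/|Y| = 36.5 Ω, ∠Z = −∠Y = -90.0°
I = V/|Z| = 4.5/36.5 = 123 mA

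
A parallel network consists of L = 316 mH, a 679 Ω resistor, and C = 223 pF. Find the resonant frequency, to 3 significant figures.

19.0 kHz

ω₀ = 1/√(LC) = 1/√(0.316 × 2.23e-10) = 119100 rad/s
f₀ = ω₀/(2π) = 19.0 kHz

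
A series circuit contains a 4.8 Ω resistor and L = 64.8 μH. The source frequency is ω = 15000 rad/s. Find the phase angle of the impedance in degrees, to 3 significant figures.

X_L = ωL = 0.972 Ω
Z = 4.80 + j0.972 Ω
|Z| = √(4.80² + 0.972²) = 4.90 Ω
∠Z = arctan(0.972/4.80) = 11.4°

11.4°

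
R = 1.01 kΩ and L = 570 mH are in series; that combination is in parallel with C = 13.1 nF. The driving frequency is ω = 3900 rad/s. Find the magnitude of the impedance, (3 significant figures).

2750 Ω

X_L = ωL = 2220 Ω
X_C = 1/(ωC) = 19600 Ω
Branch 1 (R+jX_L): Z₁ = 1010 + j2220 Ω, |Z₁| = 2440 Ω
Branch 2 (−jX_C): Z₂ = −j19600 Ω
Parallel: Z = Z₁Z₂/(Z₁+Z₂), |Z| = 2750 Ω, ∠Z = 62.2°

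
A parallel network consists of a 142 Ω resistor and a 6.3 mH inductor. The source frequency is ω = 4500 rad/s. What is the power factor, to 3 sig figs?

0.196

X_L = ωL = 28.4 Ω
Parallel: admittances add. Y = 1/R + 1/(jωL)
Y = (0.00704 − j0.0353) S
|Y| = 0.0360 S → |Z| = 1/|Y| = 27.8 Ω, ∠Z = −∠Y = 78.7°
cos φ = cos(78.7°) = 0.196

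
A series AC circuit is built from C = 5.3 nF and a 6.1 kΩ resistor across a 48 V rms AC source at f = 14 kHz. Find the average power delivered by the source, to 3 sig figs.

ω = 2πf = 87960 rad/s
X_C = 1/(ωC) = 2140 Ω
Z = 6100 − j2140 Ω
|Z| = √(6100² + 2140²) = 6470 Ω
∠Z = arctan(-2140/6100) = -19.4°
I = V/|Z| = 7.42 mA
P = VI cos φ = 48 × 0.00742 × cos(-19.4°) = 336 mW

336 mW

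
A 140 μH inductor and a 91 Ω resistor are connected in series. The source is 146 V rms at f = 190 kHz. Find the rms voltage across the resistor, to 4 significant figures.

ω = 2πf = 1.194e+06 rad/s
X_L = ωL = 167.1 Ω
Z = 91.00 + j167.1 Ω
|Z| = √(91.00² + 167.1²) = 190.3 Ω
I = V/|Z| = 767.2 mA
V_R = I·|Z_R| = 0.7672 × 91.00 = 69.82 V

69.82 V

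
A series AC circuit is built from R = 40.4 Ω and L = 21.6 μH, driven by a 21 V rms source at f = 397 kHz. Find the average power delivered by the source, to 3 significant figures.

3.93 W

ω = 2πf = 2.494e+06 rad/s
X_L = ωL = 53.9 Ω
Z = 40.4 + j53.9 Ω
|Z| = √(40.4² + 53.9²) = 67.3 Ω
∠Z = arctan(53.9/40.4) = 53.1°
I = V/|Z| = 312 mA
P = VI cos φ = 21 × 0.312 × cos(53.1°) = 3.93 W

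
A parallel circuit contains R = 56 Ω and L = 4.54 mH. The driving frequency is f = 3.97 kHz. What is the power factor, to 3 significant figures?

0.896

ω = 2πf = 24940 rad/s
X_L = ωL = 113 Ω
Parallel: admittances add. Y = 1/R + 1/(jωL)
Y = (0.0179 − j0.00883) S
|Y| = 0.0199 S → |Z| = 1/|Y| = 50.2 Ω, ∠Z = −∠Y = 26.3°
cos φ = cos(26.3°) = 0.896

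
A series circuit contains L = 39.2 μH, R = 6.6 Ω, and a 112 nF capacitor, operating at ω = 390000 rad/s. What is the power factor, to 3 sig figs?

X_L = ωL = 15.3 Ω
X_C = 1/(ωC) = 22.9 Ω
Net reactance X = X_L − X_C = -7.61 Ω
Z = 6.60 − j7.61 Ω
|Z| = √(6.60² + 7.61²) = 10.1 Ω
∠Z = arctan(-7.61/6.60) = -49.0°
cos φ = cos(-49.0°) = 0.655

0.655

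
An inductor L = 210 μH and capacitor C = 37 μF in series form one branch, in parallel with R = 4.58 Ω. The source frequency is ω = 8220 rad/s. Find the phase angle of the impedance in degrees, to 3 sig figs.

X_L = ωL = 1.73 Ω
X_C = 1/(ωC) = 3.29 Ω
Branch 1: Z₁ = R = 4.58 Ω
Branch 2 (series LC): Z₂ = j(X_L − X_C) = −j1.56 Ω
Parallel: Z = Z₁Z₂/(Z₁+Z₂), |Z| = 1.48 Ω, ∠Z = -71.2°

-71.2°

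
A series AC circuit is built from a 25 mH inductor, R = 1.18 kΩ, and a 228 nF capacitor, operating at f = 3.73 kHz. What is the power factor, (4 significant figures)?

ω = 2πf = 23440 rad/s
X_L = ωL = 585.9 Ω
X_C = 1/(ωC) = 187.1 Ω
Net reactance X = X_L − X_C = 398.8 Ω
Z = 1180 + j398.8 Ω
|Z| = √(1180² + 398.8²) = 1246 Ω
∠Z = arctan(398.8/1180) = 18.67°
cos φ = cos(18.67°) = 0.9474

0.9474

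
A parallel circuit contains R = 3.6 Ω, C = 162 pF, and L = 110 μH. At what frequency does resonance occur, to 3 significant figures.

1.19 MHz

ω₀ = 1/√(LC) = 1/√(0.00011 × 1.62e-10) = 7.491e+06 rad/s
f₀ = ω₀/(2π) = 1.19 MHz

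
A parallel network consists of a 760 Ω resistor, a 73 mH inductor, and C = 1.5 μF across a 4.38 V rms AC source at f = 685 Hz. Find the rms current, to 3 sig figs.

ω = 2πf = 4304 rad/s
X_L = ωL = 314 Ω
X_C = 1/(ωC) = 155 Ω
Parallel: admittances add. Y = 1/R + 1/(jωL) + jωC
Y = (0.00132 + j0.00327) S
|Y| = 0.00353 S → |Z| = 1/|Y| = 283 Ω, ∠Z = −∠Y = -68.1°
I = V/|Z| = 4.38/283 = 15.5 mA

15.5 mA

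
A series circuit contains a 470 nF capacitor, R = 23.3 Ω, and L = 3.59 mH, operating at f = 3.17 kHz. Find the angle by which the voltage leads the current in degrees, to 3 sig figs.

ω = 2πf = 19920 rad/s
X_L = ωL = 71.5 Ω
X_C = 1/(ωC) = 107 Ω
Net reactance X = X_L − X_C = -35.3 Ω
Z = 23.3 − j35.3 Ω
|Z| = √(23.3² + 35.3²) = 42.3 Ω
∠Z = arctan(-35.3/23.3) = -56.6°

-56.6°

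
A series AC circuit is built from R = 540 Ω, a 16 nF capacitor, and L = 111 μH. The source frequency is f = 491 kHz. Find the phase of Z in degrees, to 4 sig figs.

30.82°

ω = 2πf = 3.085e+06 rad/s
X_L = ωL = 342.4 Ω
X_C = 1/(ωC) = 20.26 Ω
Net reactance X = X_L − X_C = 322.2 Ω
Z = 540.0 + j322.2 Ω
|Z| = √(540.0² + 322.2²) = 628.8 Ω
∠Z = arctan(322.2/540.0) = 30.82°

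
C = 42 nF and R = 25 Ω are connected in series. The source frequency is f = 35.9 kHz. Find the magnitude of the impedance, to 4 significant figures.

108.5 Ω

ω = 2πf = 225600 rad/s
X_C = 1/(ωC) = 105.6 Ω
Z = 25.00 − j105.6 Ω
|Z| = √(25.00² + 105.6²) = 108.5 Ω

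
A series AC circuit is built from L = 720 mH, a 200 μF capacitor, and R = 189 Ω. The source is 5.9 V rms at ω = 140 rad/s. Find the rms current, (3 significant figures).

29.5 mA

X_L = ωL = 101 Ω
X_C = 1/(ωC) = 35.7 Ω
Net reactance X = X_L − X_C = 65.1 Ω
Z = 189 + j65.1 Ω
|Z| = √(189² + 65.1²) = 200 Ω
I = V/|Z| = 5.9/200 = 29.5 mA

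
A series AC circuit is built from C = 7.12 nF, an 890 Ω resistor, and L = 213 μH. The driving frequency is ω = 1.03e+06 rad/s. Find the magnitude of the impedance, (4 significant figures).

X_L = ωL = 219.4 Ω
X_C = 1/(ωC) = 136.4 Ω
Net reactance X = X_L − X_C = 83.03 Ω
Z = 890.0 + j83.03 Ω
|Z| = √(890.0² + 83.03²) = 893.9 Ω

893.9 Ω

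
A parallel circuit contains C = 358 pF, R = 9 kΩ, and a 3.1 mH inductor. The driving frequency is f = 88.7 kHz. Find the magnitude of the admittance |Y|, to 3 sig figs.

395 μS

ω = 2πf = 557300 rad/s
X_L = ωL = 1730 Ω
X_C = 1/(ωC) = 5010 Ω
Parallel: admittances add. Y = 1/R + 1/(jωL) + jωC
Y = (0.000111 − j0.000379) S
|Y| = 0.000395 S → |Z| = 1/|Y| = 2530 Ω, ∠Z = −∠Y = 73.7°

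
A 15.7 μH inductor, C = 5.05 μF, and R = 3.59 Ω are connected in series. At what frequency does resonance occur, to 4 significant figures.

17.87 kHz

ω₀ = 1/√(LC) = 1/√(1.57e-05 × 5.05e-06) = 112300 rad/s
f₀ = ω₀/(2π) = 17.87 kHz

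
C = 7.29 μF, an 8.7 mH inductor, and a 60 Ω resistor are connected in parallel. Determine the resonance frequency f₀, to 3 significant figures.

632 Hz

ω₀ = 1/√(LC) = 1/√(0.0087 × 7.29e-06) = 3971 rad/s
f₀ = ω₀/(2π) = 632 Hz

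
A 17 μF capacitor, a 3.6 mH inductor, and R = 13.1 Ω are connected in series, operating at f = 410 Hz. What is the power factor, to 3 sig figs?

ω = 2πf = 2576 rad/s
X_L = ωL = 9.27 Ω
X_C = 1/(ωC) = 22.8 Ω
Net reactance X = X_L − X_C = -13.6 Ω
Z = 13.1 − j13.6 Ω
|Z| = √(13.1² + 13.6²) = 18.9 Ω
∠Z = arctan(-13.6/13.1) = -46.0°
cos φ = cos(-46.0°) = 0.695

0.695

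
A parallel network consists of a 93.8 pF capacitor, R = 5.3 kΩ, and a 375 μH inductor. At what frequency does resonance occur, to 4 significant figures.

848.6 kHz

ω₀ = 1/√(LC) = 1/√(0.000375 × 9.38e-11) = 5.332e+06 rad/s
f₀ = ω₀/(2π) = 848.6 kHz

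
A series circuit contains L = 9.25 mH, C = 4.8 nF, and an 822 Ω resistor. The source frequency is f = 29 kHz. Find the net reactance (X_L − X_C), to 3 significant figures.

ω = 2πf = 182200 rad/s
X_L = ωL = 1690 Ω
X_C = 1/(ωC) = 1140 Ω
X = 1690 − 1140 = 542 Ω

542 Ω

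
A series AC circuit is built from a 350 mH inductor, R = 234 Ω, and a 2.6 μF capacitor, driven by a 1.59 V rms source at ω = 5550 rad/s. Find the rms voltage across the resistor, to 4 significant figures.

X_L = ωL = 1942 Ω
X_C = 1/(ωC) = 69.30 Ω
Net reactance X = X_L − X_C = 1873 Ω
Z = 234.0 + j1873 Ω
|Z| = √(234.0² + 1873²) = 1888 Ω
I = V/|Z| = 842.3 μA
V_R = I·|Z_R| = 0.0008423 × 234.0 = 0.1971 V

0.1971 V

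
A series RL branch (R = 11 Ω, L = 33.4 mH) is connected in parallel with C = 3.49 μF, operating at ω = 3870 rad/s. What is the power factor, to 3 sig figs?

0.112

X_L = ωL = 129 Ω
X_C = 1/(ωC) = 74.0 Ω
Branch 1 (R+jX_L): Z₁ = 11.0 + j129 Ω, |Z₁| = 130 Ω
Branch 2 (−jX_C): Z₂ = −j74.0 Ω
Parallel: Z = Z₁Z₂/(Z₁+Z₂), |Z| = 171 Ω, ∠Z = -83.6°
cos φ = cos(-83.6°) = 0.112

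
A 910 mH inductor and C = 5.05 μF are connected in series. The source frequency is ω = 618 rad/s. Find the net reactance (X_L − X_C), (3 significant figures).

242 Ω

X_L = ωL = 562 Ω
X_C = 1/(ωC) = 320 Ω
X = 562 − 320 = 242 Ω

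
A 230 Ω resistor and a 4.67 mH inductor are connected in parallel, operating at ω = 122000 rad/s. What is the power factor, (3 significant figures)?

0.927

X_L = ωL = 570 Ω
Parallel: admittances add. Y = 1/R + 1/(jωL)
Y = (0.00435 − j0.00176) S
|Y| = 0.00469 S → |Z| = 1/|Y| = 213 Ω, ∠Z = −∠Y = 22.0°
cos φ = cos(22.0°) = 0.927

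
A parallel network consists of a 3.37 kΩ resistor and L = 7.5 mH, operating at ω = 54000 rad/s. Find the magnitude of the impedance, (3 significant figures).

X_L = ωL = 405 Ω
Parallel: admittances add. Y = 1/R + 1/(jωL)
Y = (0.000297 − j0.00247) S
|Y| = 0.00249 S → |Z| = 1/|Y| = 402 Ω, ∠Z = −∠Y = 83.1°

402 Ω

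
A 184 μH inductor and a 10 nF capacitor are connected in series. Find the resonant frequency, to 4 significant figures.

117.3 kHz

ω₀ = 1/√(LC) = 1/√(0.000184 × 1e-08) = 737200 rad/s
f₀ = ω₀/(2π) = 117.3 kHz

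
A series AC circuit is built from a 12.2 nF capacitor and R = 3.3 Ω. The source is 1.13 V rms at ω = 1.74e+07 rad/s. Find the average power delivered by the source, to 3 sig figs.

X_C = 1/(ωC) = 4.71 Ω
Z = 3.30 − j4.71 Ω
|Z| = √(3.30² + 4.71²) = 5.75 Ω
∠Z = arctan(-4.71/3.30) = -55.0°
I = V/|Z| = 196 mA
P = VI cos φ = 1.13 × 0.196 × cos(-55.0°) = 127 mW

127 mW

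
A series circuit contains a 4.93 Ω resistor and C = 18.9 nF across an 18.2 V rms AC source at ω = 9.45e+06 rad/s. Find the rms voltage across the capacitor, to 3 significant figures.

13.7 V

X_C = 1/(ωC) = 5.60 Ω
Z = 4.93 − j5.60 Ω
|Z| = √(4.93² + 5.60²) = 7.46 Ω
I = V/|Z| = 2.44 A
V_C = I·|Z_C| = 2.44 × 5.60 = 13.7 V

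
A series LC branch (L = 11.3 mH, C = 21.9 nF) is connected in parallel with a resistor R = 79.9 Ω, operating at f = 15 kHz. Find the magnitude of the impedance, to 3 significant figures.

ω = 2πf = 94250 rad/s
X_L = ωL = 1060 Ω
X_C = 1/(ωC) = 484 Ω
Branch 1: Z₁ = R = 79.9 Ω
Branch 2 (series LC): Z₂ = j(X_L − X_C) = j581 Ω
Parallel: Z = Z₁Z₂/(Z₁+Z₂), |Z| = 79.2 Ω, ∠Z = 7.84°

79.2 Ω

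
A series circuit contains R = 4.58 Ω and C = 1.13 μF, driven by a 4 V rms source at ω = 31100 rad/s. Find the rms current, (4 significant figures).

X_C = 1/(ωC) = 28.46 Ω
Z = 4.580 − j28.46 Ω
|Z| = √(4.580² + 28.46²) = 28.82 Ω
I = V/|Z| = 4/28.82 = 138.8 mA

138.8 mA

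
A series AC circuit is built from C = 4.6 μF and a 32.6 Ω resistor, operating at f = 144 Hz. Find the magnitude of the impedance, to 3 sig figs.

242 Ω

ω = 2πf = 904.8 rad/s
X_C = 1/(ωC) = 240 Ω
Z = 32.6 − j240 Ω
|Z| = √(32.6² + 240²) = 242 Ω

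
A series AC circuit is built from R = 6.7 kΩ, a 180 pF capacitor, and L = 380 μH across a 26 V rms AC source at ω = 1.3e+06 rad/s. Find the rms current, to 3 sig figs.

X_L = ωL = 494 Ω
X_C = 1/(ωC) = 4270 Ω
Net reactance X = X_L − X_C = -3780 Ω
Z = 6700 − j3780 Ω
|Z| = √(6700² + 3780²) = 7690 Ω
I = V/|Z| = 26/7690 = 3.38 mA

3.38 mA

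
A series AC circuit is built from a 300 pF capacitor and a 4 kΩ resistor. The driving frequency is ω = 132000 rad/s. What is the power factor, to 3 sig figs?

X_C = 1/(ωC) = 25300 Ω
Z = 4000 − j25300 Ω
|Z| = √(4000² + 25300²) = 25600 Ω
∠Z = arctan(-25300/4000) = -81.0°
cos φ = cos(-81.0°) = 0.156

0.156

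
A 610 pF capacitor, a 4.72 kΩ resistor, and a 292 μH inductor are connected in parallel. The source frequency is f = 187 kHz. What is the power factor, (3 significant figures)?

0.0959

ω = 2πf = 1.175e+06 rad/s
X_L = ωL = 343 Ω
X_C = 1/(ωC) = 1400 Ω
Parallel: admittances add. Y = 1/R + 1/(jωL) + jωC
Y = (0.000212 − j0.00220) S
|Y| = 0.00221 S → |Z| = 1/|Y| = 453 Ω, ∠Z = −∠Y = 84.5°
cos φ = cos(84.5°) = 0.0959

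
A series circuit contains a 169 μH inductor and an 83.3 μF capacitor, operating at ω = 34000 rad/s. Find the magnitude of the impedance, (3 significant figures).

X_L = ωL = 5.75 Ω
X_C = 1/(ωC) = 0.353 Ω
Net reactance X = X_L − X_C = 5.39 Ω
Z = j5.39 Ω
|Z| = √(0² + 5.39²) = 5.39 Ω

5.39 Ω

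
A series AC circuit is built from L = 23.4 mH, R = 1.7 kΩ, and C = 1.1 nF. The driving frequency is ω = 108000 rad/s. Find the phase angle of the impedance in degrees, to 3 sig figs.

-73.9°

X_L = ωL = 2530 Ω
X_C = 1/(ωC) = 8420 Ω
Net reactance X = X_L − X_C = -5890 Ω
Z = 1700 − j5890 Ω
|Z| = √(1700² + 5890²) = 6130 Ω
∠Z = arctan(-5890/1700) = -73.9°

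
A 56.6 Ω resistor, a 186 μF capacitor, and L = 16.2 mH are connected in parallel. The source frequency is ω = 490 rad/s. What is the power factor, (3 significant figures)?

0.452

X_L = ωL = 7.94 Ω
X_C = 1/(ωC) = 11.0 Ω
Parallel: admittances add. Y = 1/R + 1/(jωL) + jωC
Y = (0.0177 − j0.0348) S
|Y| = 0.0391 S → |Z| = 1/|Y| = 25.6 Ω, ∠Z = −∠Y = 63.1°
cos φ = cos(63.1°) = 0.452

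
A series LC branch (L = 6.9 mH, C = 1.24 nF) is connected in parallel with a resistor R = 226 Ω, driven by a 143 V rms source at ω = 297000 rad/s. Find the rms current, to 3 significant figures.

X_L = ωL = 2050 Ω
X_C = 1/(ωC) = 2720 Ω
Branch 1: Z₁ = R = 226 Ω
Branch 2 (series LC): Z₂ = j(X_L − X_C) = −j666 Ω
Parallel: Z = Z₁Z₂/(Z₁+Z₂), |Z| = 214 Ω, ∠Z = -18.7°
I = V/|Z| = 143/214 = 668 mA

668 mA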